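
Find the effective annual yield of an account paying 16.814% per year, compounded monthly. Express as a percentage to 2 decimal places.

EAR = (1 + 16.814%/12)^12 − 1 = (1 + 0.0140117)^12 − 1.
(1 + 0.0140117)^12 ≈ 1.181722, so EAR ≈ 18.17223%.

18.17%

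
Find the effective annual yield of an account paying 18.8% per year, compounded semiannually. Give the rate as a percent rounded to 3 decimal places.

19.684%

One year is 2 periods at 0.094 each: (1 + 0.094)^2 ≈ 1.196836.
EAR = 1.196836 − 1 ≈ 19.68360%.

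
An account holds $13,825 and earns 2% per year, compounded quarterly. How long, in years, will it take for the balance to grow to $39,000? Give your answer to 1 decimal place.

52.0 years

We need (1 + 0.005)^(4t) = 2.821, so 4t = ln 2.821 / ln 1.005 ≈ 207.9347.
t ≈ 207.9347/4 = 51.9837 years.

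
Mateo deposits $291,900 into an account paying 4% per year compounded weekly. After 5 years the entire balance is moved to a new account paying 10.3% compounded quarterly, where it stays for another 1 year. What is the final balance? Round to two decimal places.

After 5 years at 4%: 291,900 × 1.22130885587 ≈ 356,500.0550.
Then 1 years at 10.3%: 356,500.0550 × 1.10704711009 ≈ 394,662.3557.

$394,662.36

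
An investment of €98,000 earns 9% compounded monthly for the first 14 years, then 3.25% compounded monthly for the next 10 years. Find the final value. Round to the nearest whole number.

After 14 years at 9%: 98,000 × 3.50888559548 ≈ 343,870.7884.
Then 10 years at 3.25%: 343,870.7884 × 1.38342275943 ≈ 475,718.6749.

€475,719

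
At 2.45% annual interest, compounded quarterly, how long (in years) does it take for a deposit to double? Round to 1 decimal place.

28.4 years

(1 + 0.006125)^(4t) = 2.
4t = ln 2 / ln(1 + 0.006125) ≈ 0.69315/0.00610632 ≈ 113.5131.
t ≈ 28.3783.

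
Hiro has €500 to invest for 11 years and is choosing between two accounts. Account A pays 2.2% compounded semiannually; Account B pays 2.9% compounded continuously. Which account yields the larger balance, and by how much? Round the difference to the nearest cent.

Account B, by €51.82

A: (1 + 0.011)^22 ≈ 1.27211222, so 500 × 1.27211222 ≈ 636.0561.
B: e^(0.029·11) = e^0.319 ≈ 1.37575132, so 500 × 1.37575132 ≈ 687.8757.
Difference ≈ 51.8196 in favor of B.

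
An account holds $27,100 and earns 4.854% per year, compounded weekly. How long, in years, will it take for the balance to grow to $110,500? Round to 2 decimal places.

(1 + 0.000933462)^(52t) = 110,500/27,100 = 4.0775.
52t·ln(1 + 0.000933462) = ln(4.0775); 52t = 1.4055/0.000933026 ≈ 1506.3692.
t ≈ 28.9686 years.

28.97 years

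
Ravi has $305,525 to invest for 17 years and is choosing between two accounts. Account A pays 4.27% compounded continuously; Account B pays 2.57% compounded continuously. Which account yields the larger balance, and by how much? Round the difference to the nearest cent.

A: e^(0.0427·17) = e^0.7259 ≈ 2.06659019442, so 305,525 × 2.06659019442 ≈ 631,394.9692.
B: e^(0.0257·17) = e^0.4369 ≈ 1.54790127919, so 305,525 × 1.54790127919 ≈ 472,922.5383.
Difference ≈ 158,472.4308 in favor of A.

Account A, by $158,472.43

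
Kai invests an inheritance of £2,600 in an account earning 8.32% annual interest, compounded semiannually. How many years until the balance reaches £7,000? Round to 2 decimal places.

12.15 years

We need (1 + 0.0416)^(2t) = 2.6923, so 2t = ln 2.6923 / ln 1.0416 ≈ 24.2995.
t ≈ 24.2995/2 = 12.1497 years.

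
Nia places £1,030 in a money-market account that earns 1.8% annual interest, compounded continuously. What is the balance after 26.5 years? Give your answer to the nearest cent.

A = P·e^(rt) = 1,030·e^(0.018·26.5) = 1,030·e^0.477.
e^0.477 ≈ 1.611233444, so A ≈ 1,659.5704.

£1,659.57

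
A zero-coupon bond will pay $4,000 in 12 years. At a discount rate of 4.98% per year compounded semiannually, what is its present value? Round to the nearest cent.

$2,216.69

Periodic rate = 4.98%/2 = 0.0249; 24 periods.
P = 4,000/(1 + 0.0249)^24 ≈ 4,000/1.804495632 ≈ 2,216.6859.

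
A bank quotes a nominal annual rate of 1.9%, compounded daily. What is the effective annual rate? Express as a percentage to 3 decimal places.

1.918%

One year is 365 periods at 0.0000520548 each: (1 + 0.0000520548)^365 ≈ 1.019181.
EAR = 1.019181 − 1 ≈ 1.91811%.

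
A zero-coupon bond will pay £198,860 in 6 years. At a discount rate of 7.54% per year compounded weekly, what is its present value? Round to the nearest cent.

£126,536.24

Periodic rate = 7.54%/52 = 0.00145; 312 periods.
P = 198,860/(1 + 0.00145)^312 ≈ 198,860/1.57156561064 ≈ 126,536.2379.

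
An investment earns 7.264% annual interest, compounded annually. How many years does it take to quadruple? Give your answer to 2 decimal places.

19.77 years

(1 + 0.07264)^t = 4.
t = ln 4 / ln(1 + 0.07264) ≈ 1.3863/0.0701229 ≈ 19.7695.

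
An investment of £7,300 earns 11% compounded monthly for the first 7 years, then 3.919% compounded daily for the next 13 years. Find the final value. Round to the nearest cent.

Phase 1: 7,300·(1 + 0.11/12)^84 ≈ 15,711.0864.
Phase 2: 15,711.0864·(1 + 0.03919/365)^4745 ≈ 26,148.9556.

£26,148.96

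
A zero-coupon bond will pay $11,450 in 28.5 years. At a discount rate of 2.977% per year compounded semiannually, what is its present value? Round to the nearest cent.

Growth factor = (1 + 0.014885)^57 ≈ 2.321450993.
P = 11,450/2.321450993 ≈ 4,932.2601.

$4,932.26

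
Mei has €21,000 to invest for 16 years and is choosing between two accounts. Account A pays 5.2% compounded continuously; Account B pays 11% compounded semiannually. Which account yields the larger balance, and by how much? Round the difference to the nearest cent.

Account B, by €68,236.40

A: e^(0.052·16) = e^0.832 ≈ 2.2979099674, so 21,000 × 2.2979099674 ≈ 48,256.1093.
B: (1 + 0.055)^32 ≈ 5.54726238277, so 21,000 × 5.54726238277 ≈ 116,492.5100.
Difference ≈ 68,236.4007 in favor of B.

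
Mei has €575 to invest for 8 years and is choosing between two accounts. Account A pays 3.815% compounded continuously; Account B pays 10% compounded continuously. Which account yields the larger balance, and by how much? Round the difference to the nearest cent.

Account B, by €499.47

A: e^(0.03815·8) = e^0.3052 ≈ 1.35689636, so 575 × 1.35689636 ≈ 780.2154.
B: e^(0.1·8) = e^0.8 ≈ 2.225540928, so 575 × 2.225540928 ≈ 1,279.6860.
Difference ≈ 499.4706 in favor of B.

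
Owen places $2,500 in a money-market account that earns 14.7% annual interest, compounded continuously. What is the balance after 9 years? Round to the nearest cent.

$9,386.67

A = P·e^(rt) = 2,500·e^(0.147·9) = 2,500·e^1.323.
e^1.323 ≈ 3.754668504, so A ≈ 9,386.6713.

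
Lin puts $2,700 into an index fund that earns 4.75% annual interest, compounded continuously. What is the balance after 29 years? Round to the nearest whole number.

$10,705

A = P·e^(rt) = 2,700·e^(0.0475·29) = 2,700·e^1.3775.
e^1.3775 ≈ 3.9649767846, so A ≈ 10,705.4373.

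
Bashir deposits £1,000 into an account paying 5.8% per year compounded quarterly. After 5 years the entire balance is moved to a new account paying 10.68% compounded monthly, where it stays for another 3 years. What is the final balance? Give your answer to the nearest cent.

Phase 1: 1,000·(1 + 0.0145)^20 ≈ 1,333.6474.
Phase 2: 1,333.6474·(1 + 0.0089)^36 ≈ 1,834.7353.

£1,834.74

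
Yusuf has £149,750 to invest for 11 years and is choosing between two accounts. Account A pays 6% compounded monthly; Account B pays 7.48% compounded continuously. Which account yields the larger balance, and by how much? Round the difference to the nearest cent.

Account B, by £51,701.64

Account A growth factor: (1 + 0.005)^132 ≈ 1.9316131435; balance ≈ 289,259.0682.
Account B growth factor: e^(0.0748·11) = e^0.8228 ≈ 2.27686614575; balance ≈ 340,960.7053.
Account B is larger by 51,701.6371.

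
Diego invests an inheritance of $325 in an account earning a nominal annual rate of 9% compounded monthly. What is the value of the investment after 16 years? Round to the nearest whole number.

Growth factor = (1 + 0.0075)^192 ≈ 4.1980782.
A ≈ 325 × 4.1980782 ≈ 1,364.3754.

$1,364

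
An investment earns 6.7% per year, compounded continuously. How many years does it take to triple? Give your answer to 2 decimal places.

16.40 years

e^(0.067t) = 3, so 0.067t = ln 3 ≈ 1.0986.
t ≈ 1.0986/0.067 ≈ 16.3972.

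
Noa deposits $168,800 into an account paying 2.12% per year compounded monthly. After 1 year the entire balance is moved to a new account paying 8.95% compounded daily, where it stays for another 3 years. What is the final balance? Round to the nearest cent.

After 1 years at 2.12%: 168,800 × 1.02140721124 ≈ 172,413.5373.
Then 3 years at 8.95%: 172,413.5373 × 1.30795792691 ≈ 225,509.6528.

$225,509.65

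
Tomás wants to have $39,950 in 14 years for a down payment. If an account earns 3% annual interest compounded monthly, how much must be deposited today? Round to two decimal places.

$26,262.78

Periodic rate = 3%/12 = 0.0025; 168 periods.
P = 39,950/(1 + 0.0025)^168 ≈ 39,950/1.521164064 ≈ 26,262.7819.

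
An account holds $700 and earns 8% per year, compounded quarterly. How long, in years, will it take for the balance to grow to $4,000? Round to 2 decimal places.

22.00 years

We need (1 + 0.02)^(4t) = 5.7143, so 4t = ln 5.7143 / ln 1.02 ≈ 88.0171.
t ≈ 88.0171/4 = 22.0043 years.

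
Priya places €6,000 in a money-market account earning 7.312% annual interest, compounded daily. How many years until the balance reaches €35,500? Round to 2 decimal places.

(1 + 0.000200329)^(365t) = 35,500/6,000 = 5.9167.
365t·ln(1 + 0.000200329) = ln(5.9167); 365t = 1.7778/0.000200309 ≈ 8875.1671.
t ≈ 24.3155 years.

24.32 years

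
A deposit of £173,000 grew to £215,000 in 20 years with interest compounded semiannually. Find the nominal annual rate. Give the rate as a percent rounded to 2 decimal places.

The 40-period growth factor is 215,000/173,000 = 1.24277.
r/2 = 1.24277^(1/40) − 1 ≈ 0.00544845, so r ≈ 2·0.00544845 = 1.08969%.

1.09%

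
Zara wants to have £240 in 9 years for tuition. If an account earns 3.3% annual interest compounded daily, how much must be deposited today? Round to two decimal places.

£178.33

Periodic rate = 3.3%/365 = 0.000090411; 3285 periods.
P = 240/(1 + 0.033/365)^3285 ≈ 240/1.34579723 ≈ 178.3330.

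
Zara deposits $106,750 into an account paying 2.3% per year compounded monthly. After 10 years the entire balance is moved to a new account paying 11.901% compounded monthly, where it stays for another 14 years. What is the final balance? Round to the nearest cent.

$705,002.79

Phase 1: 106,750·(1 + 0.023/12)^120 ≈ 134,325.9779.
Phase 2: 134,325.9779·(1 + 0.0099175)^168 ≈ 705,002.7949.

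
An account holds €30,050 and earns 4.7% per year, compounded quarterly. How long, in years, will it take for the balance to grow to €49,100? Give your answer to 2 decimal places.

10.51 years

(1 + 0.01175)^(4t) = 49,100/30,050 = 1.6339.
4t·ln(1 + 0.01175) = ln(1.6339); 4t = 0.491/0.0116815 ≈ 42.0319.
t ≈ 10.5080 years.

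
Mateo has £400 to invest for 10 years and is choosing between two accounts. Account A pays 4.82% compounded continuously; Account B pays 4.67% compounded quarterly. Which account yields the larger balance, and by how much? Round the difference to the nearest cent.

Account A, by £11.37

Account A growth factor: e^(0.0482·10) = e^0.482 ≈ 1.61930979; balance ≈ 647.7239.
Account B growth factor: (1 + 0.011675)^40 ≈ 1.59089209; balance ≈ 636.3568.
Account A is larger by 11.3671.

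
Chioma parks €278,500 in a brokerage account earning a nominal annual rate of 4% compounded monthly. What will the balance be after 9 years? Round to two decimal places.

Periodic rate = 4%/12 = 0.00333333; periods = 12·9 = 108.
A = 278,500·(1 + 0.04/12)^108 ≈ 278,500·1.43247158006 ≈ 398,943.3350.

€398,943.34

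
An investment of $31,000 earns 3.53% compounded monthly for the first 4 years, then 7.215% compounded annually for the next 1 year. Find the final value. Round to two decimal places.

Phase 1: 31,000·(1 + 0.0353/12)^48 ≈ 35,693.9044.
Phase 2: 35,693.9044·(1 + 0.07215)^1 ≈ 38,269.2196.

$38,269.22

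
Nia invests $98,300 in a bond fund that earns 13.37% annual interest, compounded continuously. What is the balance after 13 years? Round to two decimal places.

A = P·e^(rt) = 98,300·e^(0.1337·13) = 98,300·e^1.7381.
e^1.7381 ≈ 5.68652874736, so A ≈ 558,985.7759.

$558,985.78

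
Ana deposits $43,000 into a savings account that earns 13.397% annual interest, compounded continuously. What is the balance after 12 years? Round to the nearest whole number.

$214,614

A = P·e^(rt) = 43,000·e^(0.13397·12) = 43,000·e^1.60764.
e^1.60764 ≈ 4.99101851421, so A ≈ 214,613.7961.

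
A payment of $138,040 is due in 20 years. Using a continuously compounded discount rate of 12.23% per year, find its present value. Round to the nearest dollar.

$11,960

P = A·e^(−rt) = 138,040·e^(−2.446).
e^(−2.446) ≈ 0.0866394521154, so P ≈ 11,959.7100.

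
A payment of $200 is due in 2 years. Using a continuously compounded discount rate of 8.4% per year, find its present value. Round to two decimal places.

P = A·e^(−rt) = 200·e^(−0.168).
e^(−0.168) ≈ 0.845353835, so P ≈ 169.0708.

$169.07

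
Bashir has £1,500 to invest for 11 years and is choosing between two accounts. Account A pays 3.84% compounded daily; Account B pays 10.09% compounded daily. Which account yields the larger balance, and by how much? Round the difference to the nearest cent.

Account B, by £2,262.01

Account A growth factor: (1 + 0.0384/365)^4015 ≈ 1.525584755; balance ≈ 2,288.3771.
Account B growth factor: (1 + 0.1009/365)^4015 ≈ 3.033589642; balance ≈ 4,550.3845.
Account B is larger by 2,262.0073.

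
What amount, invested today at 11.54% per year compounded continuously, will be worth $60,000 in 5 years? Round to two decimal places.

P = A·e^(−rt) = 60,000·e^(−0.577).
e^(−0.577) ≈ 0.56158058373, so P ≈ 33,694.8350.

$33,694.84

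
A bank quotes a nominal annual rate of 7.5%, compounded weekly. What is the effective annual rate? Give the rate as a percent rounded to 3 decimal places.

7.783%

One year is 52 periods at 0.00144231 each: (1 + 0.00144231)^52 ≈ 1.077826.
EAR = 1.077826 − 1 ≈ 7.78259%.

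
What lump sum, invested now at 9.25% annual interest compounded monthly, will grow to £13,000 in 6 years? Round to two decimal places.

£7,478.84

Growth factor = (1 + 0.0925/12)^72 ≈ 1.738237844.
P = 13,000/1.738237844 ≈ 7,478.8384.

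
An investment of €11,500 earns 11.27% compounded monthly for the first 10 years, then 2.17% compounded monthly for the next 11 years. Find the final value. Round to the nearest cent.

Phase 1: 11,500·(1 + 0.1127/12)^120 ≈ 35,307.2291.
Phase 2: 35,307.2291·(1 + 0.0217/12)^132 ≈ 44,816.3115.

€44,816.31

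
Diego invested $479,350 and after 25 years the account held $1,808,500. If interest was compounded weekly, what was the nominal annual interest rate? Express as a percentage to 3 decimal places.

5.314%

The 1300-period growth factor is 1,808,500/479,350 = 3.77282.
r/52 = 3.77282^(1/1300) − 1 ≈ 0.00102192, so r ≈ 52·0.00102192 = 5.31400%.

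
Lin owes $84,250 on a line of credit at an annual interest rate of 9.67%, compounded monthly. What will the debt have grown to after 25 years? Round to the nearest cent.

Growth factor = (1 + 0.0967/12)^300 ≈ 11.1096211542.
A ≈ 84,250 × 11.1096211542 ≈ 935,985.5822.

$935,985.58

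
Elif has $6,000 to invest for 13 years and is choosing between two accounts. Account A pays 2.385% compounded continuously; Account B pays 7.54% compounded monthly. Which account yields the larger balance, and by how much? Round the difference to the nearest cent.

Account B, by $7,760.02

Account A growth factor: e^(0.02385·13) = e^0.31005 ≈ 1.363493287; balance ≈ 8,180.9597.
Account B growth factor: (1 + 0.0754/12)^156 ≈ 2.6568291885; balance ≈ 15,940.9751.
Account B is larger by 7,760.0154.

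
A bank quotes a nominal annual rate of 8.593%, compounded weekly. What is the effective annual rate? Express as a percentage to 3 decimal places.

One year is 52 periods at 0.0016525 each: (1 + 0.0016525)^52 ≈ 1.089653.
EAR = 1.089653 − 1 ≈ 8.96528%.

8.965%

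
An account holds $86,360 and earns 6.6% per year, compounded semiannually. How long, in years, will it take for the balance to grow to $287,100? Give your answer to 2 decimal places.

(1 + 0.033)^(2t) = 287,100/86,360 = 3.3245.
2t·ln(1 + 0.033) = ln(3.3245); 2t = 1.2013/0.0324672 ≈ 37.0006.
t ≈ 18.5003 years.

18.50 years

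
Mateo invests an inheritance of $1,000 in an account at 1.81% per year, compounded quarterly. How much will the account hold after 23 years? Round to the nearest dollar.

$1,515

Periodic rate = 1.81%/4 = 0.004525; periods = 4·23 = 92.
A = 1,000·(1 + 0.004525)^92 ≈ 1,000·1.514917456 ≈ 1,514.9175.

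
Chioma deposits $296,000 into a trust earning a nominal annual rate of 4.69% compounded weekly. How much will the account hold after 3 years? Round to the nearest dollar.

Periodic rate = 4.69%/52 = 0.000901923; periods = 52·3 = 156.
A = 296,000·(1 + 0.0469/52)^156 ≈ 296,000·1.15100628229 ≈ 340,697.8596.

$340,698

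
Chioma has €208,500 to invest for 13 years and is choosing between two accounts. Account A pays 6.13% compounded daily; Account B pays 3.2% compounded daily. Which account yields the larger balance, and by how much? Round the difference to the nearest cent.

A: (1 + 0.0613/365)^4745 ≈ 2.21850398862, so 208,500 × 2.21850398862 ≈ 462,558.0816.
B: (1 + 0.032/365)^4745 ≈ 1.51585822763, so 208,500 × 1.51585822763 ≈ 316,056.4405.
Difference ≈ 146,501.6412 in favor of A.

Account A, by €146,501.64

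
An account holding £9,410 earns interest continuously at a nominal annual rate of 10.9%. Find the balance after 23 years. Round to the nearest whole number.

A = P·e^(rt) = 9,410·e^(0.109·23) = 9,410·e^2.507.
e^2.507 ≈ 12.2680705872, so A ≈ 115,442.5442.

£115,443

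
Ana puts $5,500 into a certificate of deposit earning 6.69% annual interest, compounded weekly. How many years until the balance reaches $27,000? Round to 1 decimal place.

23.8 years

We need (1 + 0.00128654)^(52t) = 4.9091, so 52t = ln 4.9091 / ln 1.001287 ≈ 1237.5161.
t ≈ 1237.5161/52 = 23.7984 years.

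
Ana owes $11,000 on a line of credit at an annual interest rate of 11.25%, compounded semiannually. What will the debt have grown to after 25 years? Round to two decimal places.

Periodic rate = 11.25%/2 = 0.05625; periods = 2·25 = 50.
A = 11,000·(1 + 0.05625)^50 ≈ 11,000·15.4289402745 ≈ 169,718.3430.

$169,718.34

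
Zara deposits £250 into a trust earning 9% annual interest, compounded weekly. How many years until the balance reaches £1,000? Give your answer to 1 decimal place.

We need (1 + 0.00173077)^(52t) = 4, so 52t = ln 4 / ln 1.001731 ≈ 801.6630.
t ≈ 801.6630/52 = 15.4166 years.

15.4 years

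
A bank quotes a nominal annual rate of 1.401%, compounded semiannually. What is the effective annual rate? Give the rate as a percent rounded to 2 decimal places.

1.41%

EAR = (1 + 1.401%/2)^2 − 1 = (1 + 0.007005)^2 − 1.
(1 + 0.007005)^2 ≈ 1.014059, so EAR ≈ 1.40591%.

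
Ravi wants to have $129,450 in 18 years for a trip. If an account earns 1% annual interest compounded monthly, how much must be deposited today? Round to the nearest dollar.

$108,134

Growth factor = (1 + 0.01/12)^216 ≈ 1.19712762504.
P = 129,450/1.19712762504 ≈ 108,133.8341.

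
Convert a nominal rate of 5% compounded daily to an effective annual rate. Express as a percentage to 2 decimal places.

5.13%

EAR = (1 + 5%/365)^365 − 1 = (1 + 0.000136986)^365 − 1.
(1 + 0.000136986)^365 ≈ 1.051267, so EAR ≈ 5.12675%.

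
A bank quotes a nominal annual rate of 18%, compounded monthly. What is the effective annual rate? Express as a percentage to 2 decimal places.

One year is 12 periods at 0.015 each: (1 + 0.015)^12 ≈ 1.195618.
EAR = 1.195618 − 1 ≈ 19.56182%.

19.56%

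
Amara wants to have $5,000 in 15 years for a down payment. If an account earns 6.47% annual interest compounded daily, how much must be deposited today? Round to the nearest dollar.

$1,895

Periodic rate = 6.47%/365 = 0.00017726; 5475 periods.
P = 5,000/(1 + 0.0647/365)^5475 ≈ 5,000/2.63903678 ≈ 1,894.6307.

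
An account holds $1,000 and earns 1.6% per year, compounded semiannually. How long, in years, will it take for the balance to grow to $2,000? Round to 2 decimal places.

We need (1 + 0.008)^(2t) = 2, so 2t = ln 2 / ln 1.008 ≈ 86.9895.
t ≈ 86.9895/2 = 43.4948 years.

43.49 years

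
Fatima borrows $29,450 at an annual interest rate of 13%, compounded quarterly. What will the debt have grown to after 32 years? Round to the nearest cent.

$1,766,090.77

Growth factor = (1 + 0.0325)^128 ≈ 59.96912636401.
A ≈ 29,450 × 59.96912636401 ≈ 1,766,090.7714.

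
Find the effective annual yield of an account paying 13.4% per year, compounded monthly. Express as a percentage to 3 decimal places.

14.254%

One year is 12 periods at 0.0111667 each: (1 + 0.0111667)^12 ≈ 1.142544.
EAR = 1.142544 − 1 ≈ 14.25440%.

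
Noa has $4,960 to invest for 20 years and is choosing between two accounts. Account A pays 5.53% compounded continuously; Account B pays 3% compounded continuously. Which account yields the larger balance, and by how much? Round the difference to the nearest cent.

Account A growth factor: e^(0.0553·20) = e^1.106 ≈ 3.0222452034; balance ≈ 14,990.3362.
Account B growth factor: e^(0.03·20) = e^0.6 ≈ 1.8221188; balance ≈ 9,037.7092.
Account A is larger by 5,952.6270.

Account A, by $5,952.63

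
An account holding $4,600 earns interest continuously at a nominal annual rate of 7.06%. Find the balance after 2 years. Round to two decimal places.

$5,297.61

A = P·e^(rt) = 4,600·e^(0.0706·2) = 4,600·e^0.1412.
e^0.1412 ≈ 1.151654956, so A ≈ 5,297.6128.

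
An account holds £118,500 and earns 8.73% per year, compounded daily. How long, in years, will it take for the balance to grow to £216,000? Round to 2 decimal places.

6.88 years

(1 + 0.000239178)^(365t) = 216,000/118,500 = 1.8228.
365t·ln(1 + 0.000239178) = ln(1.8228); 365t = 0.60037/0.000239149 ≈ 2510.4192.
t ≈ 6.8779 years.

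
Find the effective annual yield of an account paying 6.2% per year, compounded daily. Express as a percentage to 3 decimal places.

EAR = (1 + 6.2%/365)^365 − 1 = (1 + 0.000169863)^365 − 1.
(1 + 0.000169863)^365 ≈ 1.063957, so EAR ≈ 6.39567%.

6.396%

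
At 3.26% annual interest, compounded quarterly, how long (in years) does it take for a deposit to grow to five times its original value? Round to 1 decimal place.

(1 + 0.00815)^(4t) = 5.
4t = ln 5 / ln(1 + 0.00815) ≈ 1.6094/0.00811697 ≈ 198.2807.
t ≈ 49.5702.

49.6 years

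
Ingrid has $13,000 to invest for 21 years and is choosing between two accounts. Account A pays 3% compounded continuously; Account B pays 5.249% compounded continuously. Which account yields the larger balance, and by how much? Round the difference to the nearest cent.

Account B, by $14,734.76

A: e^(0.03·21) = e^0.63 ≈ 1.8776105793, so 13,000 × 1.8776105793 ≈ 24,408.9375.
B: e^(0.05249·21) = e^1.10229 ≈ 3.0110534472, so 13,000 × 3.0110534472 ≈ 39,143.6948.
Difference ≈ 14,734.7573 in favor of B.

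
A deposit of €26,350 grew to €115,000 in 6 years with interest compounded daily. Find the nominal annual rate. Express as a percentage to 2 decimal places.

The 2190-period growth factor is 115,000/26,350 = 4.36433.
r/365 = 4.36433^(1/2190) − 1 ≈ 0.000673041, so r ≈ 365·0.000673041 = 24.56599%.

24.57%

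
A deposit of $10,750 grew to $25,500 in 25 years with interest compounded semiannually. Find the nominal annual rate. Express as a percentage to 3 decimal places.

3.485%

(1 + r/2)^50 = 25,500/10,750 = 2.37209.
1 + r/2 = 2.37209^(1/50) ≈ 1.017426, so r/2 ≈ 0.0174255.
r ≈ 2·0.0174255 = 3.48511%.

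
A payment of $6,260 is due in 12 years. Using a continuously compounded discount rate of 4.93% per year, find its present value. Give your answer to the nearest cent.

P = A·e^(−rt) = 6,260·e^(−0.5916).
e^(−0.5916) ≈ 0.5534410702, so P ≈ 3,464.5411.

$3,464.54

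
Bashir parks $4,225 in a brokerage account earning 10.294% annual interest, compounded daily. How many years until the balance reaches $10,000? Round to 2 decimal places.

We need (1 + 0.000282027)^(365t) = 2.3669, so 365t = ln 2.3669 / ln 1.000282 ≈ 3055.3320.
t ≈ 3055.3320/365 = 8.3708 years.

8.37 years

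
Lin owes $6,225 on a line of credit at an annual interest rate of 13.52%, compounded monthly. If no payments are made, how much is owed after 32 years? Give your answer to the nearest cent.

Periodic rate = 13.52%/12 = 0.0112667; periods = 12·32 = 384.
A = 6,225·(1 + 0.1352/12)^384 ≈ 6,225·73.8628115631 ≈ 459,796.0020.

$459,796.00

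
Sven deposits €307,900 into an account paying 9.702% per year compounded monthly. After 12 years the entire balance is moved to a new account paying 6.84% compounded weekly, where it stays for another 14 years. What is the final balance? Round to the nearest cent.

After 12 years at 9.702%: 307,900 × 3.18852610724 ≈ 981,747.1884.
Then 14 years at 6.84%: 981,747.1884 × 2.603796951244 ≈ 2,556,270.3361.

€2,556,270.34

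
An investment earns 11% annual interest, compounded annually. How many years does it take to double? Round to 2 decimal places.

(1 + 0.11)^t = 2.
t = ln 2 / ln(1 + 0.11) ≈ 0.69315/0.10436 ≈ 6.6419.

6.64 years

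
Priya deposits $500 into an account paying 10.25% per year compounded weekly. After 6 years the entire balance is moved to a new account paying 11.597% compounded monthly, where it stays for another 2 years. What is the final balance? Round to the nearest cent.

After 6 years at 10.25%: 500 × 1.848537277 ≈ 924.2686.
Then 2 years at 11.597%: 924.2686 × 1.259640566 ≈ 1,164.2463.

$1,164.25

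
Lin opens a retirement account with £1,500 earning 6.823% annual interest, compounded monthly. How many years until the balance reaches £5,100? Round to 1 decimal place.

We need (1 + 0.00568583)^(12t) = 3.4, so 12t = ln 3.4 / ln 1.005686 ≈ 215.8437.
t ≈ 215.8437/12 = 17.9870 years.

18.0 years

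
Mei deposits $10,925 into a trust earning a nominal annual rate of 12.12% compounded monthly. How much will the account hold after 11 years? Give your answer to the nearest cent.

Periodic rate = 12.12%/12 = 0.0101; periods = 12·11 = 132.
A = 10,925·(1 + 0.0101)^132 ≈ 10,925·3.7678793351 ≈ 41,164.0817.

$41,164.08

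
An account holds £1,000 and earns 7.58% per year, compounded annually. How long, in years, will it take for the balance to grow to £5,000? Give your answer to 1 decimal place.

(1 + 0.0758)^t = 5,000/1,000 = 5.
t·ln(1 + 0.0758) = ln(5); t = 1.6094/0.0730646 ≈ 22.0276.

22.0 years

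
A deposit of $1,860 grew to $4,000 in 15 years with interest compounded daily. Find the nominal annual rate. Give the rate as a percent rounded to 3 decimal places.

(1 + r/365)^5475 = 4,000/1,860 = 2.15054.
1 + r/365 = 2.15054^(1/5475) ≈ 1.00014, so r/365 ≈ 0.000139867.
r ≈ 365·0.000139867 = 5.10514%.

5.105%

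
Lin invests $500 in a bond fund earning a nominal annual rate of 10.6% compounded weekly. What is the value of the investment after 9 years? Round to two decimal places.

$1,296.78

Periodic rate = 10.6%/52 = 0.00203846; periods = 52·9 = 468.
A = 500·(1 + 0.106/52)^468 ≈ 500·2.593553578 ≈ 1,296.7768.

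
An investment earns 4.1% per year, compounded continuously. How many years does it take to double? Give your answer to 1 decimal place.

e^(0.041t) = 2, so 0.041t = ln 2 ≈ 0.69315.
t ≈ 0.69315/0.041 ≈ 16.9060.

16.9 years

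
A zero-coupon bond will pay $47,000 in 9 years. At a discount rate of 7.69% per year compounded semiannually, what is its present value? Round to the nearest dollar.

Growth factor = (1 + 0.03845)^18 ≈ 1.9721531246.
P = 47,000/1.9721531246 ≈ 23,831.8209.

$23,832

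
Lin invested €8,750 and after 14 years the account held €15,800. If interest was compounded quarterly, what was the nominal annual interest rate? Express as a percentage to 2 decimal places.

4.24%

The 56-period growth factor is 15,800/8,750 = 1.80571.
r/4 = 1.80571^(1/56) − 1 ≈ 0.0106087, so r ≈ 4·0.0106087 = 4.24347%.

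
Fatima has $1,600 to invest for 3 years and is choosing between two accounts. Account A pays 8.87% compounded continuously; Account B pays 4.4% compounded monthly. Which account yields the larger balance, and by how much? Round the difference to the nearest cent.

Account A, by $262.45

A: e^(0.0887·3) = e^0.2661 ≈ 1.304865539, so 1,600 × 1.304865539 ≈ 2,087.7849.
B: (1 + 0.044/12)^36 ≈ 1.140832877, so 1,600 × 1.140832877 ≈ 1,825.3326.
Difference ≈ 262.4523 in favor of A.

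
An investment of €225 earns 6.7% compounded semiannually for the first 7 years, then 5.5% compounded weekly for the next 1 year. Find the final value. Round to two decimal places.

Phase 1: 225·(1 + 0.0335)^14 ≈ 356.8858.
Phase 2: 356.8858·(1 + 0.055/52)^52 ≈ 377.0534.

€377.05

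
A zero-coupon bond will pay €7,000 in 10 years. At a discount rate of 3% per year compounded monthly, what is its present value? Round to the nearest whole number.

€5,188

Growth factor = (1 + 0.0025)^120 ≈ 1.349353547.
P = 7,000/1.349353547 ≈ 5,187.6693.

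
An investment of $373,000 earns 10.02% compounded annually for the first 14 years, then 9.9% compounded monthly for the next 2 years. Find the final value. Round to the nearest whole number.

$1,729,615

After 14 years at 10.02%: 373,000 × 3.807176127424 ≈ 1,420,076.6955.
Then 2 years at 9.9%: 1,420,076.6955 × 1.21797265039 ≈ 1,729,614.5766.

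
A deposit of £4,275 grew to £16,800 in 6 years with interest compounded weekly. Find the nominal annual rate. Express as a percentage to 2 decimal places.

The 312-period growth factor is 16,800/4,275 = 3.92982.
r/52 = 3.92982^(1/312) − 1 ≈ 0.00439616, so r ≈ 52·0.00439616 = 22.86001%.

22.86%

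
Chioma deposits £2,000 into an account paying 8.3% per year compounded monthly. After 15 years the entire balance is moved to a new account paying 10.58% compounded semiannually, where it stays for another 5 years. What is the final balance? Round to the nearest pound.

£11,581

Phase 1: 2,000·(1 + 0.083/12)^180 ≈ 6,916.1642.
Phase 2: 6,916.1642·(1 + 0.0529)^10 ≈ 11,580.7464.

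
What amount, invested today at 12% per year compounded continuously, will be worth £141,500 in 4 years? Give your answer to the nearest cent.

£87,557.85

P = A·e^(−rt) = 141,500·e^(−0.48).
e^(−0.48) ≈ 0.618783391806, so P ≈ 87,557.8499.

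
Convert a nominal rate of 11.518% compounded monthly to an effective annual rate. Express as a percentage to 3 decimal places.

12.146%

EAR = (1 + 11.518%/12)^12 − 1 = (1 + 0.00959833)^12 − 1.
(1 + 0.00959833)^12 ≈ 1.121459, so EAR ≈ 12.14593%.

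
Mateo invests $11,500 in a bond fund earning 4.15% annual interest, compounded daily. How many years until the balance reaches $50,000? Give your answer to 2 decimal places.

(1 + 0.000113699)^(365t) = 50,000/11,500 = 4.3478.
365t·ln(1 + 0.000113699) = ln(4.3478); 365t = 1.4697/0.000113692 ≈ 12926.8006.
t ≈ 35.4159 years.

35.42 years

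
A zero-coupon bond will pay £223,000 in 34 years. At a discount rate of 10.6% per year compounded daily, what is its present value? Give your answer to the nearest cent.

£6,072.04

Growth factor = (1 + 0.106/365)^12410 ≈ 36.725699937.
P = 223,000/36.725699937 ≈ 6,072.0422.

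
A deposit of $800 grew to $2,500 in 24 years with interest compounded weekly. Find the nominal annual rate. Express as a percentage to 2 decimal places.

The 1248-period growth factor is 2,500/800 = 3.125.
r/52 = 3.125^(1/1248) − 1 ≈ 0.000913425, so r ≈ 52·0.000913425 = 4.74981%.

4.75%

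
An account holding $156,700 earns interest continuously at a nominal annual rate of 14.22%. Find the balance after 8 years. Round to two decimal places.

$488,790.10

A = P·e^(rt) = 156,700·e^(0.1422·8) = 156,700·e^1.1376.
e^1.1376 ≈ 3.119273119, so A ≈ 488,790.0977.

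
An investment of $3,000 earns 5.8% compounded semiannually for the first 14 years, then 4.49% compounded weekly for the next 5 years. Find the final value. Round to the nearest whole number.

After 14 years at 5.8%: 3,000 × 2.226539957 ≈ 6,679.6199.
Then 5 years at 4.49%: 6,679.6199 × 1.251575468 ≈ 8,360.0484.

$8,360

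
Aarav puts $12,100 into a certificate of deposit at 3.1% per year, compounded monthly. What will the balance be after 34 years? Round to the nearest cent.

Growth factor = (1 + 0.031/12)^408 ≈ 2.86520793.
A ≈ 12,100 × 2.86520793 ≈ 34,669.0160.

$34,669.02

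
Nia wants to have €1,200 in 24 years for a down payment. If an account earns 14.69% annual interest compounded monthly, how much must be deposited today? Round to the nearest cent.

€36.09

Growth factor = (1 + 0.1469/12)^288 ≈ 33.25465982.
P = 1,200/33.25465982 ≈ 36.0852.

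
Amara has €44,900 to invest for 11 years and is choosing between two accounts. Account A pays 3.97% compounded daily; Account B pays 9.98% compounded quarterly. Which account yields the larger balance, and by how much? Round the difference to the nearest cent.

Account B, by €63,304.44

Account A growth factor: (1 + 0.0397/365)^4015 ≈ 1.5475549788; balance ≈ 69,485.2185.
Account B growth factor: (1 + 0.02495)^44 ≈ 2.9574533999; balance ≈ 132,789.6577.
Account B is larger by 63,304.4391.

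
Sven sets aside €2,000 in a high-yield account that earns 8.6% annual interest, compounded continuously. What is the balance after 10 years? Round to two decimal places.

€4,726.32

A = P·e^(rt) = 2,000·e^(0.086·10) = 2,000·e^0.86.
e^0.86 ≈ 2.363160694, so A ≈ 4,726.3214.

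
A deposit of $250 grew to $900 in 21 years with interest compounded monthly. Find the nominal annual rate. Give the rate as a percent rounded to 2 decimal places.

6.12%

The 252-period growth factor is 900/250 = 3.6.
r/12 = 3.6^(1/252) − 1 ≈ 0.00509601, so r ≈ 12·0.00509601 = 6.11521%.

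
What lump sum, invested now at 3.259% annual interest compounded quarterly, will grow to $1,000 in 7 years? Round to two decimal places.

$796.76

Growth factor = (1 + 0.0081475)^28 ≈ 1.25508798.
P = 1,000/1.25508798 ≈ 796.7569.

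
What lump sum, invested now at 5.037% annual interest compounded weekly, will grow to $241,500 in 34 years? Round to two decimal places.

Growth factor = (1 + 0.05037/52)^1768 ≈ 5.5386516499.
P = 241,500/5.5386516499 ≈ 43,602.6700.

$43,602.67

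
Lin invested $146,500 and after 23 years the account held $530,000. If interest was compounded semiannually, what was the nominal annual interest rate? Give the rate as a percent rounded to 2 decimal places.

5.67%

(1 + r/2)^46 = 530,000/146,500 = 3.61775.
1 + r/2 = 3.61775^(1/46) ≈ 1.028348, so r/2 ≈ 0.0283477.
r ≈ 2·0.0283477 = 5.66953%.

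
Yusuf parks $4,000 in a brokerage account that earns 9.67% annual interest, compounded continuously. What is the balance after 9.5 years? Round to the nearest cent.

A = P·e^(rt) = 4,000·e^(0.0967·9.5) = 4,000·e^0.91865.
e^0.91865 ≈ 2.5059051335, so A ≈ 10,023.6205.

$10,023.62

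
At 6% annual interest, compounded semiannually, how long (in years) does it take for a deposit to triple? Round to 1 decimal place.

18.6 years

(1 + 0.03)^(2t) = 3.
2t = ln 3 / ln(1 + 0.03) ≈ 1.0986/0.0295588 ≈ 37.1670.
t ≈ 18.5835.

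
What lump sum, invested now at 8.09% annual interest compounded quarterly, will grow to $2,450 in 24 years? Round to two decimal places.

$358.39

Periodic rate = 8.09%/4 = 0.020225; 96 periods.
P = 2,450/(1 + 0.020225)^96 ≈ 2,450/6.836161266 ≈ 358.3883.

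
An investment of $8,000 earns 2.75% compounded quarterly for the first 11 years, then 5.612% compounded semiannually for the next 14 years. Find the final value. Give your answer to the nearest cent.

After 11 years at 2.75%: 8,000 × 1.3518376618 ≈ 10,814.7013.
Then 14 years at 5.612%: 10,814.7013 × 2.1702858142 ≈ 23,470.9928.

$23,470.99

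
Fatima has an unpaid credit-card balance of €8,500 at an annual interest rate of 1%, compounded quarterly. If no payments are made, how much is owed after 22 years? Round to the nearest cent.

Periodic rate = 1%/4 = 0.0025; periods = 4·22 = 88.
A = 8,500·(1 + 0.0025)^88 ≈ 8,500·1.2457346765 ≈ 10,588.7448.

€10,588.74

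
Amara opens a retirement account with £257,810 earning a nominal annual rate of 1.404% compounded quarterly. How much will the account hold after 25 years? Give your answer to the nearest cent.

£365,990.84

Growth factor = (1 + 0.00351)^100 ≈ 1.419614609.
A ≈ 257,810 × 1.419614609 ≈ 365,990.8423.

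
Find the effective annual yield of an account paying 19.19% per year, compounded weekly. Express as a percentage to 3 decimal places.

One year is 52 periods at 0.00369038 each: (1 + 0.00369038)^52 ≈ 1.211121.
EAR = 1.211121 − 1 ≈ 21.11215%.

21.112%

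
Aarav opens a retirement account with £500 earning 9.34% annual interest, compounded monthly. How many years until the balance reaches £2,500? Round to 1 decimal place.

17.3 years

We need (1 + 0.00778333)^(12t) = 5, so 12t = ln 5 / ln 1.007783 ≈ 207.5837.
t ≈ 207.5837/12 = 17.2986 years.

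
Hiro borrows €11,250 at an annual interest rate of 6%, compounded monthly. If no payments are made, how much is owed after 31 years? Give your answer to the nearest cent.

€71,932.89

Periodic rate = 6%/12 = 0.005; periods = 12·31 = 372.
A = 11,250·(1 + 0.005)^372 ≈ 11,250·6.3940344731 ≈ 71,932.8878.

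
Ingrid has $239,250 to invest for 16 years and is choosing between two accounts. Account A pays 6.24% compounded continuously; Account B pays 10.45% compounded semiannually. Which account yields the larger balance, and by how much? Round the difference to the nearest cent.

Account B, by $571,528.26

Account A growth factor: e^(0.0624·16) = e^0.9984 ≈ 2.71393605508; balance ≈ 649,309.2012.
Account B growth factor: (1 + 0.05225)^32 ≈ 5.102768917467; balance ≈ 1,220,837.4635.
Account B is larger by 571,528.2623.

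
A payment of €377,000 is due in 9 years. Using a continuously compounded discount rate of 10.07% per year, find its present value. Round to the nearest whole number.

P = A·e^(−rt) = 377,000·e^(−0.9063).
e^(−0.9063) ≈ 0.404016322342, so P ≈ 152,314.1535.

€152,314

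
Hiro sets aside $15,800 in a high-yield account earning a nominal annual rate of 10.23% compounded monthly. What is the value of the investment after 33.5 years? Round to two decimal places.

Growth factor = (1 + 0.008525)^402 ≈ 30.3417512521.
A ≈ 15,800 × 30.3417512521 ≈ 479,399.6698.

$479,399.67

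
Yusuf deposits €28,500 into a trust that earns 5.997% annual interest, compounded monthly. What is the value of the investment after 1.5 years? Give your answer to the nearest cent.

€31,175.58

Periodic rate = 5.997%/12 = 0.0049975; periods = 12·1.5 = 18.
A = 28,500·(1 + 0.0049975)^18 ≈ 28,500·1.0938799587 ≈ 31,175.5788.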